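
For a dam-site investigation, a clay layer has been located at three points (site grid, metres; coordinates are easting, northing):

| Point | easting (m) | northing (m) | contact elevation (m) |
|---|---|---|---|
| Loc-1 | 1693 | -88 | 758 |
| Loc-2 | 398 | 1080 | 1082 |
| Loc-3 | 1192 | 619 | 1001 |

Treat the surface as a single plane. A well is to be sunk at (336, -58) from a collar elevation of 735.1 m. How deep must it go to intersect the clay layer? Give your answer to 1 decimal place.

Two edge vectors: Loc-1→Loc-2 = (-1295, 1168, 324), Loc-1→Loc-3 = (-501, 707, 243).
Normal n = (Loc-1→Loc-2) × (Loc-1→Loc-3) = (54756, 152361, -330397).
So ∂z/∂easting = −n_x/n_z = 0.165728 and ∂z/∂northing = −n_y/n_z = 0.461145.
Intercept c from Loc-1: 758 − 280.58 + 40.58 = 518.00.
At (336, -58): z_contact = 55.68 − 26.75 + 518.00 = 546.94 m.
Depth below ground = 735.1 − 546.94 = 188.2 m.

188.2 m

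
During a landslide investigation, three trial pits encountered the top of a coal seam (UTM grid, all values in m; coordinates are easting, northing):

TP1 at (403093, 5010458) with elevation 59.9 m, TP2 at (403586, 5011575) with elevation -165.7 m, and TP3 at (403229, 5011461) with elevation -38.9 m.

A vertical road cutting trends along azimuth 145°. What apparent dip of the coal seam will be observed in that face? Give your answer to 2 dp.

Two edge vectors: TP1→TP2 = (493, 1117, -225.6), TP1→TP3 = (136, 1003, -98.8).
Normal n = (TP1→TP2) × (TP1→TP3) = (115917.2, 18026.8, 342567).
So ∂z/∂easting = −n_x/n_z = −0.33838 and ∂z/∂northing = −n_y/n_z = −0.05262.
Unit vector along 145° is (sin 145°, cos 145°) = (0.5736, -0.8192).
Slope in that direction = a·(0.5736) + b·(-0.8192) = −0.15098.
Apparent dip = arctan|0.15098| = 8.59° (true dip is 18.9°, so apparent ≤ true as expected).

8.59°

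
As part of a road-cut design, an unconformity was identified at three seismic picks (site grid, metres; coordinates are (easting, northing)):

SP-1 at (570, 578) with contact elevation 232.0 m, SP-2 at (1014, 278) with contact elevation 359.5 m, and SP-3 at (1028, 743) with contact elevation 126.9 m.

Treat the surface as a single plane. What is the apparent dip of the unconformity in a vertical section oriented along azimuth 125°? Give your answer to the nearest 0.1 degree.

Let the plane be z = a·E + b·N + c.
SP-2−SP-1: 444a − 300b = 127.5;  SP-3−SP-1: 458a + 165b = −105.1.
Solving gives a = −0.04981, b = −0.49872.
Unit vector along 125° is (sin 125°, cos 125°) = (0.8192, -0.5736).
Slope in that direction = a·(0.8192) + b·(-0.5736) = 0.24525.
Apparent dip = arctan|0.24525| = 13.8° (true dip is 26.6°, so apparent ≤ true as expected).

13.8°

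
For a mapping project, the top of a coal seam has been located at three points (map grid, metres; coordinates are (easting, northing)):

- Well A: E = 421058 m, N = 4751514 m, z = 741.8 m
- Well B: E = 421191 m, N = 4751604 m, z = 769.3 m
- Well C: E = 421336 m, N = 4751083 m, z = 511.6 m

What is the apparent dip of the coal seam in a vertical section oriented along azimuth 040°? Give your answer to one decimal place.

16.0°

Let the plane be z = a·E + b·N + c.
Well B−Well A: 133a + 90b = 27.5;  Well C−Well A: 278a − 431b = −230.2.
Solving gives a = −0.10767, b = 0.46466.
Unit vector along 040° is (sin 40°, cos 40°) = (0.6428, 0.7660).
Slope in that direction = a·(0.6428) + b·(0.7660) = 0.28675.
Apparent dip = arctan|0.28675| = 16.0° (true dip is 25.5°, so apparent ≤ true as expected).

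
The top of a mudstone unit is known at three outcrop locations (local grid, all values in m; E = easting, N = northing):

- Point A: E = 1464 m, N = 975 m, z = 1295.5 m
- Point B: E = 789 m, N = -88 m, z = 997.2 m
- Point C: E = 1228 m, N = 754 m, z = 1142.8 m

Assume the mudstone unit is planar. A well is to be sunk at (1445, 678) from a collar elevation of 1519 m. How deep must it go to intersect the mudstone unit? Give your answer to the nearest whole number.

Let the plane be z = a·E + b·N + c.
Point B−Point A: −675a − 1063b = −298.3;  Point C−Point A: −236a − 221b = −152.7.
Solving gives a = 0.94791, b = −0.32130.
Then c = 1295.5 − a·1464 − b·975 = 221.02.
At (1445, 678): z_contact = 1369.7 − 217.8 + 221.02 = 1372.9 m.
Depth below ground = 1519 − 1372.9 = 146 m.

146 m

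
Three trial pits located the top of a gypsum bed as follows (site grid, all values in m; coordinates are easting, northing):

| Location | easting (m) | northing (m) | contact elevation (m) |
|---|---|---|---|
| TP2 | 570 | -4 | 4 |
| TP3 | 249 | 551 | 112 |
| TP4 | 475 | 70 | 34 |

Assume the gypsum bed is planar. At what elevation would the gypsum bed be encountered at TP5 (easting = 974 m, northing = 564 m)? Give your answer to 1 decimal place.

Let the plane be z = a·easting + b·northing + c.
TP3−TP2: −321a + 555b = 108;  TP4−TP2: −95a + 74b = 30.
Solving gives a = −0.29885, b = 0.02175.
Then c = 4 − a·570 − b·-4 = 174.43.
At (974, 564): z = −291.1 + 12.3 + 174.43 = -104.4 m.

-104.4 m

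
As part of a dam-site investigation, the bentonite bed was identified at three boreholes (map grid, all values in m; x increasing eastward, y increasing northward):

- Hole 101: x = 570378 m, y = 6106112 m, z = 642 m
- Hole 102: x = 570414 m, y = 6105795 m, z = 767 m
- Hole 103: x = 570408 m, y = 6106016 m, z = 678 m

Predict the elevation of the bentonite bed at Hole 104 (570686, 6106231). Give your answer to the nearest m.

564 m

Let the plane be z = a·x + b·y + c.
Hole 102−Hole 101: 36a − 317b = 125;  Hole 103−Hole 101: 30a − 96b = 36.
Solving gives a = −0.09712587, b = −0.40535183.
Then c = 642 − a·570378 − b·6106112 = 2531164.15.
At (570686, 6106231): z = −55428.4 − 2475171.9 + 2531164.15 = 563.8 m.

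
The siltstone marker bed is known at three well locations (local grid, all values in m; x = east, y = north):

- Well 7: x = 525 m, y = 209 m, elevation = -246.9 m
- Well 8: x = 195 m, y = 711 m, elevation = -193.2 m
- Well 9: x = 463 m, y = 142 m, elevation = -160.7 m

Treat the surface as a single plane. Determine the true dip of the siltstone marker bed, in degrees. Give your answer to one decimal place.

45.0°

Let the plane be z = a·x + b·y + c.
Well 8−Well 7: −330a + 502b = 53.7;  Well 9−Well 7: −62a − 67b = 86.2.
Solving gives a = −0.88046, b = −0.47182.
Gradient magnitude |∇z| = √(a² + b²) = √(0.77521 + 0.22261) = 0.99891.
True dip = arctan(0.99891) = 45.0°, dipping toward ENE (azimuth ≈ 062°).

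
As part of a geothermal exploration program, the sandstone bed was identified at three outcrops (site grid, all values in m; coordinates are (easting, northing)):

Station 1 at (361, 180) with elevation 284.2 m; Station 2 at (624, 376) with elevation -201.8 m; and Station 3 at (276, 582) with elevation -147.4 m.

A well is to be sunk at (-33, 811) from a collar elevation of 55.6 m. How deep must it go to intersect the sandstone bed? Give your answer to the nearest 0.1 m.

Let the plane be z = a·E + b·N + c.
Station 2−Station 1: 263a + 196b = −486;  Station 3−Station 1: −85a + 402b = −431.6.
Solving gives a = −0.90516, b = −1.26502.
Then c = 284.2 − a·361 − b·180 = 838.66.
At (-33, 811): z_contact = 29.87 − 1025.93 + 838.66 = -157.40 m.
Depth below ground = 55.6 − (-157.40) = 213.0 m.

213.0 m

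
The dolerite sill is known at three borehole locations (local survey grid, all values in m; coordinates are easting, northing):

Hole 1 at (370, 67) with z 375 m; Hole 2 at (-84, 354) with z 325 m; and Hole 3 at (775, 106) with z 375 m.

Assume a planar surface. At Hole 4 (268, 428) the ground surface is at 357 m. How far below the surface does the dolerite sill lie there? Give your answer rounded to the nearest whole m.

Let the plane be z = a·easting + b·northing + c.
Hole 2−Hole 1: −454a + 287b = −50;  Hole 3−Hole 1: 405a + 39b = 0.
Solving gives a = 0.01456, b = −0.15119.
Then c = 375 − a·370 − b·67 = 379.74.
At (268, 428): z_contact = 3.9 − 64.7 + 379.74 = 318.9 m.
Depth below ground = 357 − 318.9 = 38 m.

38 m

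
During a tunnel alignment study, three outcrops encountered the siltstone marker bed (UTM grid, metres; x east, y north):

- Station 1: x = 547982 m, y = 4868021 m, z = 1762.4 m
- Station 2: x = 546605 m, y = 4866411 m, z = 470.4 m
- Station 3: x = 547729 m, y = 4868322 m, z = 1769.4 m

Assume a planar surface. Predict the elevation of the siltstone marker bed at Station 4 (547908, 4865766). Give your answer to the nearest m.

Let the plane be z = a·x + b·y + c.
Station 2−Station 1: −1377a − 1610b = −1292;  Station 3−Station 1: −253a + 301b = 7.
Solving gives a = 0.45950205, b = 0.40948179.
Then c = 1762.4 − a·547982 − b·4868021 = −2243402.40.
At (547908, 4865766): z = 251764.8 + 1992442.6 − 2243402.40 = 805.0 m.

805 m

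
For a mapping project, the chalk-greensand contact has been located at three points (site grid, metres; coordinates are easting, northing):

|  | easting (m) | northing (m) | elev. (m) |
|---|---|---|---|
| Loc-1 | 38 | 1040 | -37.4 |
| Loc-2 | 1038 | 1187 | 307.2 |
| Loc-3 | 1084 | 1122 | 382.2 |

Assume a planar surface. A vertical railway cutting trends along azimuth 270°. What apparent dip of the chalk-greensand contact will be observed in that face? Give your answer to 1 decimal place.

Two edge vectors: Loc-1→Loc-2 = (1000, 147, 344.6), Loc-1→Loc-3 = (1046, 82, 419.6).
Normal n = (Loc-1→Loc-2) × (Loc-1→Loc-3) = (33424, -59148.4, -71762).
So ∂z/∂easting = −n_x/n_z = 0.46576 and ∂z/∂northing = −n_y/n_z = −0.82423.
Unit vector along 270° is (sin 270°, cos 270°) = (-1.0000, -0.0000).
Slope in that direction = a·(-1.0000) + b·(-0.0000) = −0.46576.
Apparent dip = arctan|0.46576| = 25.0° (true dip is 43.4°, so apparent ≤ true as expected).

25.0°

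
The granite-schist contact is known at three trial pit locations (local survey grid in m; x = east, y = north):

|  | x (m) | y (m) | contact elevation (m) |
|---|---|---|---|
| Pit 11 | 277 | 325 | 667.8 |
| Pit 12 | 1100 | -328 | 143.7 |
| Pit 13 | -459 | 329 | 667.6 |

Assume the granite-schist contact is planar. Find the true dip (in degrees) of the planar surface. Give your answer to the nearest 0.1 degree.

39.0°

Let the plane be z = a·x + b·y + c.
Pit 12−Pit 11: 823a − 653b = −524.1;  Pit 13−Pit 11: −736a + 4b = −0.2.
Solving gives a = 0.00467, b = 0.80848.
Gradient magnitude |∇z| = √(a² + b²) = √(0.00002 + 0.65365) = 0.80850.
True dip = arctan(0.80850) = 39.0°, dipping toward S (azimuth ≈ 180°).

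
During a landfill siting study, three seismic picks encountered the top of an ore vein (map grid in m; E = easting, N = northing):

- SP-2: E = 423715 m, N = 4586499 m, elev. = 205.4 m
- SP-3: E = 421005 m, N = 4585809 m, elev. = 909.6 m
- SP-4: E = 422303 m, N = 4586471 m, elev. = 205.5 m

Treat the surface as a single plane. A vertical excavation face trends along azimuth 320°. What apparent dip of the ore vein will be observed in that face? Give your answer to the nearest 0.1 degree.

40.8°

Let the plane be z = a·E + b·N + c.
SP-3−SP-2: −2710a − 690b = 704.2;  SP-4−SP-2: −1412a − 28b = 0.1.
Solving gives a = 0.02187, b = −1.10648.
Unit vector along 320° is (sin 320°, cos 320°) = (-0.6428, 0.7660).
Slope in that direction = a·(-0.6428) + b·(0.7660) = −0.86167.
Apparent dip = arctan|0.86167| = 40.8° (true dip is 47.9°, so apparent ≤ true as expected).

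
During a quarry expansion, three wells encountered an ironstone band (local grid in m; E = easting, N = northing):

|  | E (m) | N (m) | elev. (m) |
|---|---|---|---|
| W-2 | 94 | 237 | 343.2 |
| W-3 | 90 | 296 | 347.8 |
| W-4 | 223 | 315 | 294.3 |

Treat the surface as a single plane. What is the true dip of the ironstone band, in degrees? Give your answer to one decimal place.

22.4°

Let the plane be z = a·E + b·N + c.
W-3−W-2: −4a + 59b = 4.6;  W-4−W-2: 129a + 78b = −48.9.
Solving gives a = −0.40943, b = 0.05021.
Gradient magnitude |∇z| = √(a² + b²) = √(0.16763 + 0.00252) = 0.41250.
True dip = arctan(0.41250) = 22.4°, dipping toward E (azimuth ≈ 097°).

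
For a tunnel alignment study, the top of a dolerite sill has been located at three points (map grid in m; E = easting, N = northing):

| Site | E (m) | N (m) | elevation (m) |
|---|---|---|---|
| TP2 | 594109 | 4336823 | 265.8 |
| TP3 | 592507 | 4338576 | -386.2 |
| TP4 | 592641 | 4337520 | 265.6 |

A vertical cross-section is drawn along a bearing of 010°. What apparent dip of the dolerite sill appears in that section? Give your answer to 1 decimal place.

35.0°

Let the plane be z = a·E + b·N + c.
TP3−TP2: −1602a + 1753b = −652;  TP4−TP2: −1468a + 697b = −0.2.
Solving gives a = −0.31170, b = −0.65679.
Unit vector along 010° is (sin 10°, cos 10°) = (0.1736, 0.9848).
Slope in that direction = a·(0.1736) + b·(0.9848) = −0.70094.
Apparent dip = arctan|0.70094| = 35.0° (true dip is 36.0°, so apparent ≤ true as expected).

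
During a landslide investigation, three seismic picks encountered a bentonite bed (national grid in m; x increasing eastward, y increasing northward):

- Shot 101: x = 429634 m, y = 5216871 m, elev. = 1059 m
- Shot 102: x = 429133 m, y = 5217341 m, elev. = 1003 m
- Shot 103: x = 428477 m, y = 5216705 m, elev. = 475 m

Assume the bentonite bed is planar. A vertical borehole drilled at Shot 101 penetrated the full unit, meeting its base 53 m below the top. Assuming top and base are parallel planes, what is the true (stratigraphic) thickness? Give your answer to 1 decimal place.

Two edge vectors: Shot 101→Shot 102 = (-501, 470, -56), Shot 101→Shot 103 = (-1157, -166, -584).
Normal n = (Shot 101→Shot 102) × (Shot 101→Shot 103) = (-283776, -227792, 626956).
So ∂z/∂x = −n_x/n_z = 0.45263 and ∂z/∂y = −n_y/n_z = 0.36333.
|∇z| = √(a²+b²) = 0.58041, so dip δ = arctan(0.58041) = 30.13°.
True thickness = vertical thickness × cos δ = 53 × cos 30.13° = 45.8 m.

45.8 m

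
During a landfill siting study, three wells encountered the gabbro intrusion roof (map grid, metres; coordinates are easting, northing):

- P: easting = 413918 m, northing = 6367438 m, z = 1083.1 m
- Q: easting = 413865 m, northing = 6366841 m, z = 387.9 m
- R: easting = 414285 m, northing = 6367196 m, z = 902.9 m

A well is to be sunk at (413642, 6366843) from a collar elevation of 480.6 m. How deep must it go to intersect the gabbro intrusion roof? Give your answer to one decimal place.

Two edge vectors: P→Q = (-53, -597, -695.2), P→R = (367, -242, -180.2).
Normal n = (P→Q) × (P→R) = (-60659, -264689, 231925).
So ∂z/∂easting = −n_x/n_z = 0.261545758 and ∂z/∂northing = −n_y/n_z = 1.141269807.
Intercept c from P: 1083.1 − 108258.50 − 7266964.74 = −7374140.13.
At (413642, 6366843): z_contact = 108186.31 + 7266285.68 − 7374140.13 = 331.86 m.
Depth below ground = 480.6 − 331.86 = 148.7 m.

148.7 m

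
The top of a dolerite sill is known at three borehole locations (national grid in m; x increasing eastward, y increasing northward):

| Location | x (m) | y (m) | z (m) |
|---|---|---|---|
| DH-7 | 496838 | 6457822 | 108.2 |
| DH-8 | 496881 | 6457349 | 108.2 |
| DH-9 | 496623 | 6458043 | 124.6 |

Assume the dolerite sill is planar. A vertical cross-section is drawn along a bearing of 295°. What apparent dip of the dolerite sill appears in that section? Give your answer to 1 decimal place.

Two edge vectors: DH-7→DH-8 = (43, -473, 0), DH-7→DH-9 = (-215, 221, 16.4).
Normal n = (DH-7→DH-8) × (DH-7→DH-9) = (-7757.2, -705.2, -92192).
So ∂z/∂x = −n_x/n_z = −0.08414 and ∂z/∂y = −n_y/n_z = −0.00765.
Unit vector along 295° is (sin 295°, cos 295°) = (-0.9063, 0.4226).
Slope in that direction = a·(-0.9063) + b·(0.4226) = 0.07303.
Apparent dip = arctan|0.07303| = 4.2° (true dip is 4.8°, so apparent ≤ true as expected).

4.2°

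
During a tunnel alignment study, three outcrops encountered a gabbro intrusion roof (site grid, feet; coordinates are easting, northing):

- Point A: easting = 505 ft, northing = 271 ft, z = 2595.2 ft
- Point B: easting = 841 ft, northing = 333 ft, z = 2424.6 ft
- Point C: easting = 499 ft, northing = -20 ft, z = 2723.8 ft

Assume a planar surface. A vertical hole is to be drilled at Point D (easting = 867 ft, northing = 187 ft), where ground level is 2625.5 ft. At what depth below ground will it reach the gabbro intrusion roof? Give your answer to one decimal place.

Let the plane be z = a·easting + b·northing + c.
Point B−Point A: 336a + 62b = −170.6;  Point C−Point A: −6a − 291b = 128.6.
Solving gives a = −0.42782, b = −0.43310.
Then c = 2595.2 − a·505 − b·271 = 2928.62.
At (867, 187): z_contact = −370.92 − 80.99 + 2928.62 = 2476.71 ft.
Depth below ground = 2625.5 − 2476.71 = 148.8 ft.

148.8 ft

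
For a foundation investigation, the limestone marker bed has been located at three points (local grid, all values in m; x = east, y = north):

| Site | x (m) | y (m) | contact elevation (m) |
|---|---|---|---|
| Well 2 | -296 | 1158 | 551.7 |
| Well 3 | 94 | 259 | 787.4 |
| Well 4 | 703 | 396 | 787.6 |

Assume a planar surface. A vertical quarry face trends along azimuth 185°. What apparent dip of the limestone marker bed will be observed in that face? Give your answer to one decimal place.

Two edge vectors: Well 2→Well 3 = (390, -899, 235.7), Well 2→Well 4 = (999, -762, 235.9).
Normal n = (Well 2→Well 3) × (Well 2→Well 4) = (-32470.7, 143463.3, 600921).
So ∂z/∂x = −n_x/n_z = 0.05403 and ∂z/∂y = −n_y/n_z = −0.23874.
Unit vector along 185° is (sin 185°, cos 185°) = (-0.0872, -0.9962).
Slope in that direction = a·(-0.0872) + b·(-0.9962) = 0.23312.
Apparent dip = arctan|0.23312| = 13.1° (true dip is 13.8°, so apparent ≤ true as expected).

13.1°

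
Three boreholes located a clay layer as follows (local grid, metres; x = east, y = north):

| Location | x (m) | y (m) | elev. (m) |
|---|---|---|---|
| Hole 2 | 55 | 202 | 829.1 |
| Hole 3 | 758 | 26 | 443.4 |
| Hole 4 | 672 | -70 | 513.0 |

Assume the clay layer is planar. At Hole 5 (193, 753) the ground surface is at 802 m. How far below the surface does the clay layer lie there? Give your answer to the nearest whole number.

Let the plane be z = a·x + b·y + c.
Hole 3−Hole 2: 703a − 176b = −385.7;  Hole 4−Hole 2: 617a − 272b = −316.1.
Solving gives a = −0.59640, b = −0.19073.
Then c = 829.1 − a·55 − b·202 = 900.43.
At (193, 753): z_contact = −115.1 − 143.6 + 900.43 = 641.7 m.
Depth below ground = 802 − 641.7 = 160 m.

160 m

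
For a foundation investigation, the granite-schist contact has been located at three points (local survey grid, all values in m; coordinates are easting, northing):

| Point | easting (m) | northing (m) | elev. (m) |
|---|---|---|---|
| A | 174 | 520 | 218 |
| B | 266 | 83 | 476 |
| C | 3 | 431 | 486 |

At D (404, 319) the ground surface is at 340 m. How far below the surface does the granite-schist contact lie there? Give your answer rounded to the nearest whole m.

Two edge vectors: A→B = (92, -437, 258), A→C = (-171, -89, 268).
Normal n = (A→B) × (A→C) = (-94154, -68774, -82915).
So ∂z/∂easting = −n_x/n_z = −1.13555 and ∂z/∂northing = −n_y/n_z = −0.82945.
Intercept c from A: 218 + 197.59 + 431.31 = 846.90.
At (404, 319): z_contact = −458.8 − 264.6 + 846.90 = 123.5 m.
Depth below ground = 340 − 123.5 = 216 m.

216 m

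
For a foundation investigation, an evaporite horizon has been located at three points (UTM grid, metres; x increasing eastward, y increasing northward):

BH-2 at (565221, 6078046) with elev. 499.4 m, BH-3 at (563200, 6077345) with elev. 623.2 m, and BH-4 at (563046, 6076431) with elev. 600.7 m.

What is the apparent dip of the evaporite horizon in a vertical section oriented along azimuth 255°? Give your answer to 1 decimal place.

Let the plane be z = a·x + b·y + c.
BH-3−BH-2: −2021a − 701b = 123.8;  BH-4−BH-2: −2175a − 1615b = 101.3.
Solving gives a = −0.07413, b = 0.03711.
Unit vector along 255° is (sin 255°, cos 255°) = (-0.9659, -0.2588).
Slope in that direction = a·(-0.9659) + b·(-0.2588) = 0.06200.
Apparent dip = arctan|0.06200| = 3.5° (true dip is 4.7°, so apparent ≤ true as expected).

3.5°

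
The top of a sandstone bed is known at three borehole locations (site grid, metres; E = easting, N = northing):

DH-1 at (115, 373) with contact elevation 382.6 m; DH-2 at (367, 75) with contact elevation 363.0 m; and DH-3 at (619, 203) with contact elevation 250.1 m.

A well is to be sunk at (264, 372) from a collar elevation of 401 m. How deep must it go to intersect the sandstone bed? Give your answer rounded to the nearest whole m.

68 m

Two edge vectors: DH-1→DH-2 = (252, -298, -19.6), DH-1→DH-3 = (504, -170, -132.5).
Normal n = (DH-1→DH-2) × (DH-1→DH-3) = (36153, 23511.6, 107352).
So ∂z/∂E = −n_x/n_z = −0.33677 and ∂z/∂N = −n_y/n_z = −0.21901.
Intercept c from DH-1: 382.6 + 38.73 + 81.69 = 503.02.
At (264, 372): z_contact = −88.9 − 81.5 + 503.02 = 332.6 m.
Depth below ground = 401 − 332.6 = 68 m.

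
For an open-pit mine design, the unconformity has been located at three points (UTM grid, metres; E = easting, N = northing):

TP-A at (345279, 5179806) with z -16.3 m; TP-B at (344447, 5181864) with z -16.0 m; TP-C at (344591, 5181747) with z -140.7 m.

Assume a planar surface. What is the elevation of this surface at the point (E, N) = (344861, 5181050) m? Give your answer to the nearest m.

Let the plane be z = a·E + b·N + c.
TP-B−TP-A: −832a + 2058b = 0.3;  TP-C−TP-A: −688a + 1941b = −124.4.
Solving gives a = −1.28938284, b = −0.52112076.
Then c = -16.3 − a·345279 − b·5179806 = 3144484.95.
At (344861, 5181050): z = −444657.9 − 2699952.7 + 3144484.95 = -125.6 m.

-126 m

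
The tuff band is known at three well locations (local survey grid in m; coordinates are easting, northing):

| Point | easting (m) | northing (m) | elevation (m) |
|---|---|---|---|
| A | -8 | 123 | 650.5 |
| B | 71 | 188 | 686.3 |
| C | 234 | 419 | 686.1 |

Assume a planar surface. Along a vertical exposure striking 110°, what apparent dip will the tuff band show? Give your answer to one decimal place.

52.0°

Two edge vectors: A→B = (79, 65, 35.8), A→C = (242, 296, 35.6).
Normal n = (A→B) × (A→C) = (-8282.8, 5851.2, 7654).
So ∂z/∂easting = −n_x/n_z = 1.08215 and ∂z/∂northing = −n_y/n_z = −0.76446.
Unit vector along 110° is (sin 110°, cos 110°) = (0.9397, -0.3420).
Slope in that direction = a·(0.9397) + b·(-0.3420) = 1.27835.
Apparent dip = arctan|1.27835| = 52.0° (true dip is 53.0°, so apparent ≤ true as expected).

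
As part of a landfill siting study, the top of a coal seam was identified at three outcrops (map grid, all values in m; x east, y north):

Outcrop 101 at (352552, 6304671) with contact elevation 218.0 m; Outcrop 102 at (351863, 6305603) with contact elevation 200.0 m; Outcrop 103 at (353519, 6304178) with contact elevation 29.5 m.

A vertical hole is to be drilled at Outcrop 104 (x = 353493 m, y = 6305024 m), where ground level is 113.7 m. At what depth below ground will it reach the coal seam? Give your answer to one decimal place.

297.5 m

Let the plane be z = a·x + b·y + c.
Outcrop 102−Outcrop 101: −689a + 932b = −18;  Outcrop 103−Outcrop 101: 967a − 493b = −188.5.
Solving gives a = −0.328644668, b = −0.262270575.
Then c = 218 − a·352552 − b·6304671 = 1769612.02.
At (353493, 6305024): z_contact = −116173.59 − 1653622.27 + 1769612.02 = -183.84 m.
Depth below ground = 113.7 − (-183.84) = 297.5 m.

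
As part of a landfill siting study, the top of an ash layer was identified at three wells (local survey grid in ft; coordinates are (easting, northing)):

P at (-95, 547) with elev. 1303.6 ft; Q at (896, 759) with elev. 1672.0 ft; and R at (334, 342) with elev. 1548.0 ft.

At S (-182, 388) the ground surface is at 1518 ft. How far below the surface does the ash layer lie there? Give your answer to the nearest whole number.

207 ft

Let the plane be z = a·E + b·N + c.
Q−P: 991a + 212b = 368.4;  R−P: 429a − 205b = 244.4.
Solving gives a = 0.43296, b = −0.28615.
Then c = 1303.6 − a·-95 − b·547 = 1501.25.
At (-182, 388): z_contact = −78.8 − 111.0 + 1501.25 = 1311.4 ft.
Depth below ground = 1518 − 1311.4 = 207 ft.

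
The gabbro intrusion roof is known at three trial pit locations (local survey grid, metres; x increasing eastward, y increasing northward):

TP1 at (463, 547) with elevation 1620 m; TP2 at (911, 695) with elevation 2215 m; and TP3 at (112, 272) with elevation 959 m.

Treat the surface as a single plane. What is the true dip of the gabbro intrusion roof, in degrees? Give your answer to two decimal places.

Two edge vectors: TP1→TP2 = (448, 148, 595), TP1→TP3 = (-351, -275, -661).
Normal n = (TP1→TP2) × (TP1→TP3) = (65797, 87283, -71252).
So ∂z/∂x = −n_x/n_z = 0.92344 and ∂z/∂y = −n_y/n_z = 1.22499.
Gradient magnitude |∇z| = √(a² + b²) = √(0.85274 + 1.50060) = 1.53406.
True dip = arctan(1.53406) = 56.90°, dipping toward SW (azimuth ≈ 217°).

56.90°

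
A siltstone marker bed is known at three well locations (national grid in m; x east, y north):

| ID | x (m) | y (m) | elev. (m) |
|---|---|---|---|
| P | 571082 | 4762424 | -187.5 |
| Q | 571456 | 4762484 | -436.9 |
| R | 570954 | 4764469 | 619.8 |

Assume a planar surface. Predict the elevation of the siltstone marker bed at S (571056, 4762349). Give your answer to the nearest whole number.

-195 m

Let the plane be z = a·x + b·y + c.
Q−P: 374a + 60b = −249.4;  R−P: −128a + 2045b = 807.3.
Solving gives a = −0.72291750, b = 0.34951910.
Then c = -187.5 − a·571082 − b·4762424 = −1251900.48.
At (571056, 4762349): z = −412826.4 + 1664531.9 − 1251900.48 = -194.9 m.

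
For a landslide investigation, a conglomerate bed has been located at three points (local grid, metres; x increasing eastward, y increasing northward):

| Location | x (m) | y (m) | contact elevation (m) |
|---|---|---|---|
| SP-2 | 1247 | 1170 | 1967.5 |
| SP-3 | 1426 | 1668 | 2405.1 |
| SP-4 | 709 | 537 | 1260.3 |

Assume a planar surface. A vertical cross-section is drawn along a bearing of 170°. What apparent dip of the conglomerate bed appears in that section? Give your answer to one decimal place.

31.3°

Two edge vectors: SP-2→SP-3 = (179, 498, 437.6), SP-2→SP-4 = (-538, -633, -707.2).
Normal n = (SP-2→SP-3) × (SP-2→SP-4) = (-75184.8, -108840, 154617).
So ∂z/∂x = −n_x/n_z = 0.48626 and ∂z/∂y = −n_y/n_z = 0.70393.
Unit vector along 170° is (sin 170°, cos 170°) = (0.1736, -0.9848).
Slope in that direction = a·(0.1736) + b·(-0.9848) = −0.60880.
Apparent dip = arctan|0.60880| = 31.3° (true dip is 40.5°, so apparent ≤ true as expected).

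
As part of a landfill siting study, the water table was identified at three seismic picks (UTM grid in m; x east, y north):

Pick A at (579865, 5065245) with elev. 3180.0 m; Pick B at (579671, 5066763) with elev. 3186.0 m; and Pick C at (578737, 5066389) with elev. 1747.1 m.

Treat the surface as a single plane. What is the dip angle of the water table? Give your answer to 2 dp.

55.89°

Let the plane be z = a·x + b·y + c.
Pick B−Pick A: −194a + 1518b = 6;  Pick C−Pick A: −1128a + 1144b = −1432.9.
Solving gives a = 1.46407, b = 0.19106.
Gradient magnitude |∇z| = √(a² + b²) = √(2.14351 + 0.03650) = 1.47649.
True dip = arctan(1.47649) = 55.89°, dipping toward W (azimuth ≈ 263°).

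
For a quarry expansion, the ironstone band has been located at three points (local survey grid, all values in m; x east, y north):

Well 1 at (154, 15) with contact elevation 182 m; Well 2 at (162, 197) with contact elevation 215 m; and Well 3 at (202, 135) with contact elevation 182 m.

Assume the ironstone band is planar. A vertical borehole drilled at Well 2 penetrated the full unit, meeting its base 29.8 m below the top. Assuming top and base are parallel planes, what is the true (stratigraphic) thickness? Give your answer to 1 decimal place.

Let the plane be z = a·x + b·y + c.
Well 2−Well 1: 8a + 182b = 33;  Well 3−Well 1: 48a + 120b = 0.
Solving gives a = −0.50926, b = 0.20370.
|∇z| = √(a²+b²) = 0.54849, so dip δ = arctan(0.54849) = 28.74°.
True thickness = vertical thickness × cos δ = 29.8 × cos 28.74° = 26.1 m.

26.1 m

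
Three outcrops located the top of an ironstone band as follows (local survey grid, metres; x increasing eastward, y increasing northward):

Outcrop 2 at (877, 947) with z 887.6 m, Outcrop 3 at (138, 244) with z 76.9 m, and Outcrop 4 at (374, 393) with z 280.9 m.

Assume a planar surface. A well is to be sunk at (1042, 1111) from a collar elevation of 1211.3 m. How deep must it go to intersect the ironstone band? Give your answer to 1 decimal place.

Two edge vectors: Outcrop 2→Outcrop 3 = (-739, -703, -810.7), Outcrop 2→Outcrop 4 = (-503, -554, -606.7).
Normal n = (Outcrop 2→Outcrop 3) × (Outcrop 2→Outcrop 4) = (-22617.7, -40569.2, 55797).
So ∂z/∂x = −n_x/n_z = 0.405357 and ∂z/∂y = −n_y/n_z = 0.727086.
Intercept c from Outcrop 2: 887.6 − 355.50 − 688.55 = −156.45.
At (1042, 1111): z_contact = 422.38 + 807.79 − 156.45 = 1073.73 m.
Depth below ground = 1211.3 − 1073.73 = 137.6 m.

137.6 m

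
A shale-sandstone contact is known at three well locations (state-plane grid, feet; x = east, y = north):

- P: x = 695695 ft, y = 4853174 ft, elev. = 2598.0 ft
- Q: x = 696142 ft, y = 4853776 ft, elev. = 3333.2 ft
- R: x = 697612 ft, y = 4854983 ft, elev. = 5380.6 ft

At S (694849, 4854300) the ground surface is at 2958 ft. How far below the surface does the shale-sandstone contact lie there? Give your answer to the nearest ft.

666 ft

Two edge vectors: P→Q = (447, 602, 735.2), P→R = (1917, 1809, 2782.6).
Normal n = (P→Q) × (P→R) = (345148.4, 165556.2, -345411).
So ∂z/∂x = −n_x/n_z = 0.99923975 and ∂z/∂y = −n_y/n_z = 0.47930205.
Intercept c from P: 2598 − 695166.10 − 2326136.24 = −3018704.34.
At (694849, 4854300): z_contact = 694320.7 + 2326675.9 − 3018704.34 = 2292.3 ft.
Depth below ground = 2958 − 2292.3 = 666 ft.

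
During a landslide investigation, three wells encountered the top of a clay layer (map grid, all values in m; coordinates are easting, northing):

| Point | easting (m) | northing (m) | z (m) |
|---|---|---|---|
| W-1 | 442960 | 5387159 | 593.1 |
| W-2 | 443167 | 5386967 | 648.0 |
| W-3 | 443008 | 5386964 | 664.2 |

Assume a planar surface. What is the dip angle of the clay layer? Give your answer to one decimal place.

Two edge vectors: W-1→W-2 = (207, -192, 54.9), W-1→W-3 = (48, -195, 71.1).
Normal n = (W-1→W-2) × (W-1→W-3) = (-2945.7, -12082.5, -31149).
So ∂z/∂easting = −n_x/n_z = −0.09457 and ∂z/∂northing = −n_y/n_z = −0.38789.
Gradient magnitude |∇z| = √(a² + b²) = √(0.00894 + 0.15046) = 0.39926.
True dip = arctan(0.39926) = 21.8°, dipping toward NNE (azimuth ≈ 014°).

21.8°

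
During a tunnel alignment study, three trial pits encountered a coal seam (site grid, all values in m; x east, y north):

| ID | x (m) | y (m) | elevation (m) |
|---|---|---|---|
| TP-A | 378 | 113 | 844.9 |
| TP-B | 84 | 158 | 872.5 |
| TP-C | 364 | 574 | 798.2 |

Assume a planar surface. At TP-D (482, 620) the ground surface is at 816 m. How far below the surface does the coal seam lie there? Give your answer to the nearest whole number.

36 m

Let the plane be z = a·x + b·y + c.
TP-B−TP-A: −294a + 45b = 27.6;  TP-C−TP-A: −14a + 461b = −46.7.
Solving gives a = −0.10989, b = −0.10464.
Then c = 844.9 − a·378 − b·113 = 898.26.
At (482, 620): z_contact = −53.0 − 64.9 + 898.26 = 780.4 m.
Depth below ground = 816 − 780.4 = 36 m.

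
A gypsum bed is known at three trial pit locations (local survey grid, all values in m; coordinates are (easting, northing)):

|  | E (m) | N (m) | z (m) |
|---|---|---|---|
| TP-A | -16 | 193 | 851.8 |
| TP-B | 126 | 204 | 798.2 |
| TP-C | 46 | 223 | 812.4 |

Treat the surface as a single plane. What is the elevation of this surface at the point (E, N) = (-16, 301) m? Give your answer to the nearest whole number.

783 m

Let the plane be z = a·E + b·N + c.
TP-B−TP-A: 142a + 11b = −53.6;  TP-C−TP-A: 62a + 30b = −39.4.
Solving gives a = −0.32828, b = −0.63488.
Then c = 851.8 − a·-16 − b·193 = 969.08.
At (-16, 301): z = 5.3 − 191.1 + 969.08 = 783.2 m.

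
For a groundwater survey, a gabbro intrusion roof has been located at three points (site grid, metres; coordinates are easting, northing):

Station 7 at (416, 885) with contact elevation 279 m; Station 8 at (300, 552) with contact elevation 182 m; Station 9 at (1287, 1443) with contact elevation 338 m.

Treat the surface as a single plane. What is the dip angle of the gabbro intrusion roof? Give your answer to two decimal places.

20.66°

Two edge vectors: Station 7→Station 8 = (-116, -333, -97), Station 7→Station 9 = (871, 558, 59).
Normal n = (Station 7→Station 8) × (Station 7→Station 9) = (34479, -77643, 225315).
So ∂z/∂easting = −n_x/n_z = −0.15303 and ∂z/∂northing = −n_y/n_z = 0.34460.
Gradient magnitude |∇z| = √(a² + b²) = √(0.02342 + 0.11875) = 0.37705.
True dip = arctan(0.37705) = 20.66°, dipping toward SSE (azimuth ≈ 156°).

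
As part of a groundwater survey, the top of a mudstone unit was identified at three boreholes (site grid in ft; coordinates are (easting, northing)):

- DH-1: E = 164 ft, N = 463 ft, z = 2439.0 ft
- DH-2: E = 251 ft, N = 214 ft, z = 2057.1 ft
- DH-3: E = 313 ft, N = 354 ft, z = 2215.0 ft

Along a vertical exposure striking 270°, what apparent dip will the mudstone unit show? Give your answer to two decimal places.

Let the plane be z = a·E + b·N + c.
DH-2−DH-1: 87a − 249b = −381.9;  DH-3−DH-1: 149a − 109b = −224.
Solving gives a = −0.51231, b = 1.35474.
Unit vector along 270° is (sin 270°, cos 270°) = (-1.0000, -0.0000).
Slope in that direction = a·(-1.0000) + b·(-0.0000) = 0.51231.
Apparent dip = arctan|0.51231| = 27.13° (true dip is 55.4°, so apparent ≤ true as expected).

27.13°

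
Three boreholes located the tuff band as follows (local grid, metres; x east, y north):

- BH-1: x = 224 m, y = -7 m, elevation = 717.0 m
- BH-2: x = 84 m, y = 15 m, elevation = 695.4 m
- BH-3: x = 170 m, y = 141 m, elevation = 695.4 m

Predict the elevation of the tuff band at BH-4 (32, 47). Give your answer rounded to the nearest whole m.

Let the plane be z = a·x + b·y + c.
BH-2−BH-1: −140a + 22b = −21.6;  BH-3−BH-1: −54a + 148b = −21.6.
Solving gives a = 0.13934, b = −0.09511.
Then c = 717 − a·224 − b·-7 = 685.12.
At (32, 47): z = 4.5 − 4.5 + 685.12 = 685.1 m.

685 m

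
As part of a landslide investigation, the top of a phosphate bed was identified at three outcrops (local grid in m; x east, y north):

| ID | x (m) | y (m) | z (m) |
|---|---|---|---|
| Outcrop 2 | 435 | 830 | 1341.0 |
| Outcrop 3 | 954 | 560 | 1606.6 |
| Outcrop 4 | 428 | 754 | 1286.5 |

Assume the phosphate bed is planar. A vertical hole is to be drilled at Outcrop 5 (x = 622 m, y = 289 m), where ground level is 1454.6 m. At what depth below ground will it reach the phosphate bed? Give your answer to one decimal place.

301.6 m

Let the plane be z = a·x + b·y + c.
Outcrop 3−Outcrop 2: 519a − 270b = 265.6;  Outcrop 4−Outcrop 2: −7a − 76b = −54.5.
Solving gives a = 0.84436, b = 0.63934.
Then c = 1341 − a·435 − b·830 = 443.06.
At (622, 289): z_contact = 525.19 + 184.77 + 443.06 = 1153.01 m.
Depth below ground = 1454.6 − 1153.01 = 301.6 m.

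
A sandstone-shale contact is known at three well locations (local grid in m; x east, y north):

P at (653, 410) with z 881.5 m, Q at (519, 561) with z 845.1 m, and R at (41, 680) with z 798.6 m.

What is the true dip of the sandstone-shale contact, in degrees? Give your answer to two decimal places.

Let the plane be z = a·x + b·y + c.
Q−P: −134a + 151b = −36.4;  R−P: −612a + 270b = −82.9.
Solving gives a = 0.04784, b = −0.19861.
Gradient magnitude |∇z| = √(a² + b²) = √(0.00229 + 0.03945) = 0.20429.
True dip = arctan(0.20429) = 11.55°, dipping toward NNW (azimuth ≈ 346°).

11.55°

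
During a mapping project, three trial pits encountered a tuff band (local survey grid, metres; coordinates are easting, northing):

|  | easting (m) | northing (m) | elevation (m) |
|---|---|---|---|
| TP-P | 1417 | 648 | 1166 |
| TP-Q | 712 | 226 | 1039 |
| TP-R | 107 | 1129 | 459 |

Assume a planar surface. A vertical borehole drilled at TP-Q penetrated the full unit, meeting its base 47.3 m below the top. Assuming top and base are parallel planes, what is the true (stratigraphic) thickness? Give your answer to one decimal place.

41.5 m

Let the plane be z = a·easting + b·northing + c.
TP-Q−TP-P: −705a − 422b = −127;  TP-R−TP-P: −1310a + 481b = −707.
Solving gives a = 0.40299, b = −0.37230.
|∇z| = √(a²+b²) = 0.54865, so dip δ = arctan(0.54865) = 28.75°.
True thickness = vertical thickness × cos δ = 47.3 × cos 28.75° = 41.5 m.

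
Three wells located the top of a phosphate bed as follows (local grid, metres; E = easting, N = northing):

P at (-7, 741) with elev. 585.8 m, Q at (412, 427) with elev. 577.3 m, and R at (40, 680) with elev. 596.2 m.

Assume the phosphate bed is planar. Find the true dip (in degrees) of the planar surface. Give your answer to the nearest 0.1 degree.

Let the plane be z = a·E + b·N + c.
Q−P: 419a − 314b = −8.5;  R−P: 47a − 61b = 10.4.
Solving gives a = −0.35035, b = −0.44043.
Gradient magnitude |∇z| = √(a² + b²) = √(0.12274 + 0.19398) = 0.56278.
True dip = arctan(0.56278) = 29.4°, dipping toward NE (azimuth ≈ 039°).

29.4°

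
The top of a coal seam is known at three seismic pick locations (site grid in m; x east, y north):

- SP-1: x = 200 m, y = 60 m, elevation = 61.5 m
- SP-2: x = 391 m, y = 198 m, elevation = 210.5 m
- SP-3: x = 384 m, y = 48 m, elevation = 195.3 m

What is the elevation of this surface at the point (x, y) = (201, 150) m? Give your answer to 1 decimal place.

Let the plane be z = a·x + b·y + c.
SP-2−SP-1: 191a + 138b = 149;  SP-3−SP-1: 184a − 12b = 133.8.
Solving gives a = 0.73156, b = 0.06719.
Then c = 61.5 − a·200 − b·60 = −88.84.
At (201, 150): z = 147.0 + 10.1 − 88.84 = 68.3 m.

68.3 m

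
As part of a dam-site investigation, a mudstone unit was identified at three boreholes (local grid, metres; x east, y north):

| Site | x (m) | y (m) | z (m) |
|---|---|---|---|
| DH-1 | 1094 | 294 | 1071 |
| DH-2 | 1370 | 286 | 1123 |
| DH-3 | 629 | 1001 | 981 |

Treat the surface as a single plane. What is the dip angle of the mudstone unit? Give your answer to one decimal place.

Two edge vectors: DH-1→DH-2 = (276, -8, 52), DH-1→DH-3 = (-465, 707, -90).
Normal n = (DH-1→DH-2) × (DH-1→DH-3) = (-36044, 660, 191412).
So ∂z/∂x = −n_x/n_z = 0.18831 and ∂z/∂y = −n_y/n_z = −0.00345.
Gradient magnitude |∇z| = √(a² + b²) = √(0.03546 + 0.00001) = 0.18834.
True dip = arctan(0.18834) = 10.7°, dipping toward W (azimuth ≈ 271°).

10.7°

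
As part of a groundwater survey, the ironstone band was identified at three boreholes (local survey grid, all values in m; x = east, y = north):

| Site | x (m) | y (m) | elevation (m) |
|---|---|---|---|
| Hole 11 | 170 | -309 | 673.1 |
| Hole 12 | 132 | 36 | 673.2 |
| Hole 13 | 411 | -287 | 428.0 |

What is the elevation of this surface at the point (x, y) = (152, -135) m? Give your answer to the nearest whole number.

Let the plane be z = a·x + b·y + c.
Hole 12−Hole 11: −38a + 345b = 0.1;  Hole 13−Hole 11: 241a + 22b = −245.1.
Solving gives a = −1.00691, b = −0.11062.
Then c = 673.1 − a·170 − b·-309 = 810.09.
At (152, -135): z = −153.1 + 14.9 + 810.09 = 672.0 m.

672 m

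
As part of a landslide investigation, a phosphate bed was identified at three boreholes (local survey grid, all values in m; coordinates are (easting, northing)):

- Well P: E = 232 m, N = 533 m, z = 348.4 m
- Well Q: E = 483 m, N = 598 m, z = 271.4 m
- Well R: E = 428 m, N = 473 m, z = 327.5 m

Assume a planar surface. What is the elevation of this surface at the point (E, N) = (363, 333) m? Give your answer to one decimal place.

Two edge vectors: Well P→Well Q = (251, 65, -77), Well P→Well R = (196, -60, -20.9).
Normal n = (Well P→Well Q) × (Well P→Well R) = (-5978.5, -9846.1, -27800).
So ∂z/∂E = −n_x/n_z = −0.21505 and ∂z/∂N = −n_y/n_z = −0.35418.
Intercept c from Well P: 348.4 + 49.89 + 188.78 = 587.07.
At (363, 333): z = −78.1 − 117.9 + 587.07 = 391.1 m.

391.1 m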